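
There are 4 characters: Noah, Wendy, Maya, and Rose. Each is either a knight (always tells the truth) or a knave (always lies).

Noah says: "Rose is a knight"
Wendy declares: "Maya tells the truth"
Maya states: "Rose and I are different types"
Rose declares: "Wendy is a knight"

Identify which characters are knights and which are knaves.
Noah is a knave.
Wendy is a knave.
Maya is a knave.
Rose is a knave.

Verification:
- Noah (knave) says "Rose is a knight" - this is FALSE (a lie) because Rose is a knave.
- Wendy (knave) says "Maya tells the truth" - this is FALSE (a lie) because Maya is a knave.
- Maya (knave) says "Rose and I are different types" - this is FALSE (a lie) because Maya is a knave and Rose is a knave.
- Rose (knave) says "Wendy is a knight" - this is FALSE (a lie) because Wendy is a knave.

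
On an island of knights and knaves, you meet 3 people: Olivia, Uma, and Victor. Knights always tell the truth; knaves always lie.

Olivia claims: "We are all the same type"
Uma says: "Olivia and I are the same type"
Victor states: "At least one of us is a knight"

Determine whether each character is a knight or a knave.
Olivia is a knight.
Uma is a knight.
Victor is a knight.

Verification:
- Olivia (knight) says "We are all the same type" - this is TRUE because Olivia, Uma, and Victor are knights.
- Uma (knight) says "Olivia and I are the same type" - this is TRUE because Uma is a knight and Olivia is a knight.
- Victor (knight) says "At least one of us is a knight" - this is TRUE because Olivia, Uma, and Victor are knights.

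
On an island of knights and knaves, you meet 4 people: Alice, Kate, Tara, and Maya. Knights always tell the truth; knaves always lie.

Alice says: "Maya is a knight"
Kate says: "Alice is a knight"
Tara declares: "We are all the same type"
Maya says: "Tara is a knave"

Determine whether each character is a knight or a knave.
Alice is a knight.
Kate is a knight.
Tara is a knave.
Maya is a knight.

Verification:
- Alice (knight) says "Maya is a knight" - this is TRUE because Maya is a knight.
- Kate (knight) says "Alice is a knight" - this is TRUE because Alice is a knight.
- Tara (knave) says "We are all the same type" - this is FALSE (a lie) because Alice, Kate, and Maya are knights and Tara is a knave.
- Maya (knight) says "Tara is a knave" - this is TRUE because Tara is a knave.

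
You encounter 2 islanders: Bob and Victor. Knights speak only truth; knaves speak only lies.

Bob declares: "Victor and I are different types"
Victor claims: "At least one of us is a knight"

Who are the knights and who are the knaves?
Bob is a knave.
Victor is a knave.

Verification:
- Bob (knave) says "Victor and I are different types" - this is FALSE (a lie) because Bob is a knave and Victor is a knave.
- Victor (knave) says "At least one of us is a knight" - this is FALSE (a lie) because no one is a knight.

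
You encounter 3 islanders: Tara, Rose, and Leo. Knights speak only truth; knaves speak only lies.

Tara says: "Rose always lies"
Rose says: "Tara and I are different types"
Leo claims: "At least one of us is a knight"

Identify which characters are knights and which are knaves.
Tara is a knave.
Rose is a knight.
Leo is a knight.

Verification:
- Tara (knave) says "Rose always lies" - this is FALSE (a lie) because Rose is a knight.
- Rose (knight) says "Tara and I are different types" - this is TRUE because Rose is a knight and Tara is a knave.
- Leo (knight) says "At least one of us is a knight" - this is TRUE because Rose and Leo are knights.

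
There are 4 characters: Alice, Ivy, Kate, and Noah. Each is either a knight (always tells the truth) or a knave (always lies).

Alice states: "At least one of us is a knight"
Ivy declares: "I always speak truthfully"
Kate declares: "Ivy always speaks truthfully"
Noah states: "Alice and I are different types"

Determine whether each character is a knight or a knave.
Alice is a knave.
Ivy is a knave.
Kate is a knave.
Noah is a knave.

Verification:
- Alice (knave) says "At least one of us is a knight" - this is FALSE (a lie) because no one is a knight.
- Ivy (knave) says "I always speak truthfully" - this is FALSE (a lie) because Ivy is a knave.
- Kate (knave) says "Ivy always speaks truthfully" - this is FALSE (a lie) because Ivy is a knave.
- Noah (knave) says "Alice and I are different types" - this is FALSE (a lie) because Noah is a knave and Alice is a knave.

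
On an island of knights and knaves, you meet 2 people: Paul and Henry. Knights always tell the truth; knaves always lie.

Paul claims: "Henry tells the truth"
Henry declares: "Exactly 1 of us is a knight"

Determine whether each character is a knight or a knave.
Paul is a knave.
Henry is a knave.

Verification:
- Paul (knave) says "Henry tells the truth" - this is FALSE (a lie) because Henry is a knave.
- Henry (knave) says "Exactly 1 of us is a knight" - this is FALSE (a lie) because there are 0 knights.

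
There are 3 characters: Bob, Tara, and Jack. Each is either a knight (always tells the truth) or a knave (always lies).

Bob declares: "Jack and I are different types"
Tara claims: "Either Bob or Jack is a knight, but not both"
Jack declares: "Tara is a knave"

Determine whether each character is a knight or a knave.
Bob is a knight.
Tara is a knight.
Jack is a knave.

Verification:
- Bob (knight) says "Jack and I are different types" - this is TRUE because Bob is a knight and Jack is a knave.
- Tara (knight) says "Either Bob or Jack is a knight, but not both" - this is TRUE because Bob is a knight and Jack is a knave.
- Jack (knave) says "Tara is a knave" - this is FALSE (a lie) because Tara is a knight.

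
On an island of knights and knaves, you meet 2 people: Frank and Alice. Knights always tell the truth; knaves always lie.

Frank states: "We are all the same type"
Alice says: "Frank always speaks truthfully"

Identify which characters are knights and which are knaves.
Frank is a knight.
Alice is a knight.

Verification:
- Frank (knight) says "We are all the same type" - this is TRUE because Frank and Alice are knights.
- Alice (knight) says "Frank always speaks truthfully" - this is TRUE because Frank is a knight.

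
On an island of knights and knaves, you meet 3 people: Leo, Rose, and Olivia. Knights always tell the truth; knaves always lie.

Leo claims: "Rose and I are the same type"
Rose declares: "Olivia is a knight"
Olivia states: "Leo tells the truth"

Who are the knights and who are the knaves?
Leo is a knight.
Rose is a knight.
Olivia is a knight.

Verification:
- Leo (knight) says "Rose and I are the same type" - this is TRUE because Leo is a knight and Rose is a knight.
- Rose (knight) says "Olivia is a knight" - this is TRUE because Olivia is a knight.
- Olivia (knight) says "Leo tells the truth" - this is TRUE because Leo is a knight.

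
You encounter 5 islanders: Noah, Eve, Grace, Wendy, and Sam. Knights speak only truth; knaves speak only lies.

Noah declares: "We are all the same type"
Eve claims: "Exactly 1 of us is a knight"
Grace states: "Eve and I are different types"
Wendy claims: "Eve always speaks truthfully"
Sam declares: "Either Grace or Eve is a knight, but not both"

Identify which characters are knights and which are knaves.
Noah is a knave.
Eve is a knave.
Grace is a knight.
Wendy is a knave.
Sam is a knight.

Verification:
- Noah (knave) says "We are all the same type" - this is FALSE (a lie) because Grace and Sam are knights and Noah, Eve, and Wendy are knaves.
- Eve (knave) says "Exactly 1 of us is a knight" - this is FALSE (a lie) because there are 2 knights.
- Grace (knight) says "Eve and I are different types" - this is TRUE because Grace is a knight and Eve is a knave.
- Wendy (knave) says "Eve always speaks truthfully" - this is FALSE (a lie) because Eve is a knave.
- Sam (knight) says "Either Grace or Eve is a knight, but not both" - this is TRUE because Grace is a knight and Eve is a knave.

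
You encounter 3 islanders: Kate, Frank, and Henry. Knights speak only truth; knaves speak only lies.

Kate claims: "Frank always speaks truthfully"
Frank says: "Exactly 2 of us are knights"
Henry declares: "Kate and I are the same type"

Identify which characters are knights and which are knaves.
Kate is a knight.
Frank is a knight.
Henry is a knave.

Verification:
- Kate (knight) says "Frank always speaks truthfully" - this is TRUE because Frank is a knight.
- Frank (knight) says "Exactly 2 of us are knights" - this is TRUE because there are 2 knights.
- Henry (knave) says "Kate and I are the same type" - this is FALSE (a lie) because Henry is a knave and Kate is a knight.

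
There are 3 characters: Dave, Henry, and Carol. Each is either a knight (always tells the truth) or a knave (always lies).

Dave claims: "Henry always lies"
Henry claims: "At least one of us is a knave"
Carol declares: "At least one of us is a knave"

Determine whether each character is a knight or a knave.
Dave is a knave.
Henry is a knight.
Carol is a knight.

Verification:
- Dave (knave) says "Henry always lies" - this is FALSE (a lie) because Henry is a knight.
- Henry (knight) says "At least one of us is a knave" - this is TRUE because Dave is a knave.
- Carol (knight) says "At least one of us is a knave" - this is TRUE because Dave is a knave.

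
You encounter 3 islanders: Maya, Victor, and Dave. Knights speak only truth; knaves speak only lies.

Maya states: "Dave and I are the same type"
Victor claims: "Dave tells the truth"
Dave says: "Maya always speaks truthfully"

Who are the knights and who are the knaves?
Maya is a knight.
Victor is a knight.
Dave is a knight.

Verification:
- Maya (knight) says "Dave and I are the same type" - this is TRUE because Maya is a knight and Dave is a knight.
- Victor (knight) says "Dave tells the truth" - this is TRUE because Dave is a knight.
- Dave (knight) says "Maya always speaks truthfully" - this is TRUE because Maya is a knight.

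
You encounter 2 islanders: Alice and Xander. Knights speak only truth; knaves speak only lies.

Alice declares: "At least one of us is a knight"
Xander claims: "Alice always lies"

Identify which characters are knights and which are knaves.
Alice is a knight.
Xander is a knave.

Verification:
- Alice (knight) says "At least one of us is a knight" - this is TRUE because Alice is a knight.
- Xander (knave) says "Alice always lies" - this is FALSE (a lie) because Alice is a knight.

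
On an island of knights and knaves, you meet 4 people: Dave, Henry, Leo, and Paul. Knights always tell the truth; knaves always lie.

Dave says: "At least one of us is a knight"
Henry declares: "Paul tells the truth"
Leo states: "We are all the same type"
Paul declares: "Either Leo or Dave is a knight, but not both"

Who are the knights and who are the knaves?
Dave is a knight.
Henry is a knight.
Leo is a knave.
Paul is a knight.

Verification:
- Dave (knight) says "At least one of us is a knight" - this is TRUE because Dave, Henry, and Paul are knights.
- Henry (knight) says "Paul tells the truth" - this is TRUE because Paul is a knight.
- Leo (knave) says "We are all the same type" - this is FALSE (a lie) because Dave, Henry, and Paul are knights and Leo is a knave.
- Paul (knight) says "Either Leo or Dave is a knight, but not both" - this is TRUE because Leo is a knave and Dave is a knight.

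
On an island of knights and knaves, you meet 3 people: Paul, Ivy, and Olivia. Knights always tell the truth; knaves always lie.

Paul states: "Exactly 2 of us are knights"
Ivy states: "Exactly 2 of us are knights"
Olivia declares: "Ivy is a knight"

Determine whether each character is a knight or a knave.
Paul is a knave.
Ivy is a knave.
Olivia is a knave.

Verification:
- Paul (knave) says "Exactly 2 of us are knights" - this is FALSE (a lie) because there are 0 knights.
- Ivy (knave) says "Exactly 2 of us are knights" - this is FALSE (a lie) because there are 0 knights.
- Olivia (knave) says "Ivy is a knight" - this is FALSE (a lie) because Ivy is a knave.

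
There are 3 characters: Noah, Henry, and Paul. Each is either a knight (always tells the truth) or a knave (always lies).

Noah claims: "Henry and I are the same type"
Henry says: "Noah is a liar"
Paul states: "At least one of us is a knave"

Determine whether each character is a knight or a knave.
Noah is a knave.
Henry is a knight.
Paul is a knight.

Verification:
- Noah (knave) says "Henry and I are the same type" - this is FALSE (a lie) because Noah is a knave and Henry is a knight.
- Henry (knight) says "Noah is a liar" - this is TRUE because Noah is a knave.
- Paul (knight) says "At least one of us is a knave" - this is TRUE because Noah is a knave.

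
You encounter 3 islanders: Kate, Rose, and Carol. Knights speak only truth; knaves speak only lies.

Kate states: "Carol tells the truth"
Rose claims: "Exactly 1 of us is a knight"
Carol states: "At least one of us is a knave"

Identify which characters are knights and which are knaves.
Kate is a knight.
Rose is a knave.
Carol is a knight.

Verification:
- Kate (knight) says "Carol tells the truth" - this is TRUE because Carol is a knight.
- Rose (knave) says "Exactly 1 of us is a knight" - this is FALSE (a lie) because there are 2 knights.
- Carol (knight) says "At least one of us is a knave" - this is TRUE because Rose is a knave.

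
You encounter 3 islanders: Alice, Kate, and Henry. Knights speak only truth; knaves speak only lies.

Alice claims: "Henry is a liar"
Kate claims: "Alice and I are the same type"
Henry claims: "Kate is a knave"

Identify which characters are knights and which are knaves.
Alice is a knight.
Kate is a knight.
Henry is a knave.

Verification:
- Alice (knight) says "Henry is a liar" - this is TRUE because Henry is a knave.
- Kate (knight) says "Alice and I are the same type" - this is TRUE because Kate is a knight and Alice is a knight.
- Henry (knave) says "Kate is a knave" - this is FALSE (a lie) because Kate is a knight.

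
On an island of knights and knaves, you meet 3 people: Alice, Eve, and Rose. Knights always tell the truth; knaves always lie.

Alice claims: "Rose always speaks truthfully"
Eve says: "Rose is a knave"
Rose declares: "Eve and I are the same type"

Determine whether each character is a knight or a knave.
Alice is a knave.
Eve is a knight.
Rose is a knave.

Verification:
- Alice (knave) says "Rose always speaks truthfully" - this is FALSE (a lie) because Rose is a knave.
- Eve (knight) says "Rose is a knave" - this is TRUE because Rose is a knave.
- Rose (knave) says "Eve and I are the same type" - this is FALSE (a lie) because Rose is a knave and Eve is a knight.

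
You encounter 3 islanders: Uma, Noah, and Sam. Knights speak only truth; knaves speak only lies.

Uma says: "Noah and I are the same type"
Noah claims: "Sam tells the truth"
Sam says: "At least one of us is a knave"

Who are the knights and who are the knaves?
Uma is a knave.
Noah is a knight.
Sam is a knight.

Verification:
- Uma (knave) says "Noah and I are the same type" - this is FALSE (a lie) because Uma is a knave and Noah is a knight.
- Noah (knight) says "Sam tells the truth" - this is TRUE because Sam is a knight.
- Sam (knight) says "At least one of us is a knave" - this is TRUE because Uma is a knave.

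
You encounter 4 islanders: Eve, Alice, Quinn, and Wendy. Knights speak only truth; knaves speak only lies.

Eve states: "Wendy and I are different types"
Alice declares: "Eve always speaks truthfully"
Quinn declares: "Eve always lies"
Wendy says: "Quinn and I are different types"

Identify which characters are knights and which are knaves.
Eve is a knight.
Alice is a knight.
Quinn is a knave.
Wendy is a knave.

Verification:
- Eve (knight) says "Wendy and I are different types" - this is TRUE because Eve is a knight and Wendy is a knave.
- Alice (knight) says "Eve always speaks truthfully" - this is TRUE because Eve is a knight.
- Quinn (knave) says "Eve always lies" - this is FALSE (a lie) because Eve is a knight.
- Wendy (knave) says "Quinn and I are different types" - this is FALSE (a lie) because Wendy is a knave and Quinn is a knave.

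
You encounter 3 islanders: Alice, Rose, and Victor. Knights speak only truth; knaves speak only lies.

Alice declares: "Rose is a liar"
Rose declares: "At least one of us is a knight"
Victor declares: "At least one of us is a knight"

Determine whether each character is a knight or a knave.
Alice is a knave.
Rose is a knight.
Victor is a knight.

Verification:
- Alice (knave) says "Rose is a liar" - this is FALSE (a lie) because Rose is a knight.
- Rose (knight) says "At least one of us is a knight" - this is TRUE because Rose and Victor are knights.
- Victor (knight) says "At least one of us is a knight" - this is TRUE because Rose and Victor are knights.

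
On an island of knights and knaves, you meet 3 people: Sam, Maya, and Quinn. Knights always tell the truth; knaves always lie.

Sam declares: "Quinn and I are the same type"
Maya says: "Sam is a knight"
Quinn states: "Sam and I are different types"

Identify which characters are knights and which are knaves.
Sam is a knave.
Maya is a knave.
Quinn is a knight.

Verification:
- Sam (knave) says "Quinn and I are the same type" - this is FALSE (a lie) because Sam is a knave and Quinn is a knight.
- Maya (knave) says "Sam is a knight" - this is FALSE (a lie) because Sam is a knave.
- Quinn (knight) says "Sam and I are different types" - this is TRUE because Quinn is a knight and Sam is a knave.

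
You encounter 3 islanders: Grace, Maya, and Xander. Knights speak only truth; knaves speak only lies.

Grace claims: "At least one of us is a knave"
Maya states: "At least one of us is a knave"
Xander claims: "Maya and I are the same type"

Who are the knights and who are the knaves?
Grace is a knight.
Maya is a knight.
Xander is a knave.

Verification:
- Grace (knight) says "At least one of us is a knave" - this is TRUE because Xander is a knave.
- Maya (knight) says "At least one of us is a knave" - this is TRUE because Xander is a knave.
- Xander (knave) says "Maya and I are the same type" - this is FALSE (a lie) because Xander is a knave and Maya is a knight.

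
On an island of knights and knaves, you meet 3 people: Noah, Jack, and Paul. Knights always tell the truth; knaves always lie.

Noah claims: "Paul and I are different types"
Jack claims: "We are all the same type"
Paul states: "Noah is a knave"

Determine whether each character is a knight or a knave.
Noah is a knight.
Jack is a knave.
Paul is a knave.

Verification:
- Noah (knight) says "Paul and I are different types" - this is TRUE because Noah is a knight and Paul is a knave.
- Jack (knave) says "We are all the same type" - this is FALSE (a lie) because Noah is a knight and Jack and Paul are knaves.
- Paul (knave) says "Noah is a knave" - this is FALSE (a lie) because Noah is a knight.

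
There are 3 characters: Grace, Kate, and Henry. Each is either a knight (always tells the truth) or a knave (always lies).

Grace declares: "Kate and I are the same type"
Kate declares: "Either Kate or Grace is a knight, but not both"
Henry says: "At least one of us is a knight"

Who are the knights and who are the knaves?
Grace is a knave.
Kate is a knight.
Henry is a knight.

Verification:
- Grace (knave) says "Kate and I are the same type" - this is FALSE (a lie) because Grace is a knave and Kate is a knight.
- Kate (knight) says "Either Kate or Grace is a knight, but not both" - this is TRUE because Kate is a knight and Grace is a knave.
- Henry (knight) says "At least one of us is a knight" - this is TRUE because Kate and Henry are knights.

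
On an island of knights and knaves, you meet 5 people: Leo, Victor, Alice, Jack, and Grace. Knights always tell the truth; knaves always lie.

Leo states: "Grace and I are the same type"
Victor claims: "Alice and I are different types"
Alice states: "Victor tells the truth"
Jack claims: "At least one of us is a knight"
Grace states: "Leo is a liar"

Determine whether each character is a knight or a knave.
Leo is a knave.
Victor is a knave.
Alice is a knave.
Jack is a knight.
Grace is a knight.

Verification:
- Leo (knave) says "Grace and I are the same type" - this is FALSE (a lie) because Leo is a knave and Grace is a knight.
- Victor (knave) says "Alice and I are different types" - this is FALSE (a lie) because Victor is a knave and Alice is a knave.
- Alice (knave) says "Victor tells the truth" - this is FALSE (a lie) because Victor is a knave.
- Jack (knight) says "At least one of us is a knight" - this is TRUE because Jack and Grace are knights.
- Grace (knight) says "Leo is a liar" - this is TRUE because Leo is a knave.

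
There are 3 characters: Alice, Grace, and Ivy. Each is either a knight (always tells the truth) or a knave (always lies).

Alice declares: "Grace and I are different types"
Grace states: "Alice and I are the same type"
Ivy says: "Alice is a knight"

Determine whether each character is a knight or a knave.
Alice is a knight.
Grace is a knave.
Ivy is a knight.

Verification:
- Alice (knight) says "Grace and I are different types" - this is TRUE because Alice is a knight and Grace is a knave.
- Grace (knave) says "Alice and I are the same type" - this is FALSE (a lie) because Grace is a knave and Alice is a knight.
- Ivy (knight) says "Alice is a knight" - this is TRUE because Alice is a knight.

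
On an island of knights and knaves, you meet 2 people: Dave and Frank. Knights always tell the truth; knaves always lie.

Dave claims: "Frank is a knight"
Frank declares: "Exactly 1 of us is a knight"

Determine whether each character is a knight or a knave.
Dave is a knave.
Frank is a knave.

Verification:
- Dave (knave) says "Frank is a knight" - this is FALSE (a lie) because Frank is a knave.
- Frank (knave) says "Exactly 1 of us is a knight" - this is FALSE (a lie) because there are 0 knights.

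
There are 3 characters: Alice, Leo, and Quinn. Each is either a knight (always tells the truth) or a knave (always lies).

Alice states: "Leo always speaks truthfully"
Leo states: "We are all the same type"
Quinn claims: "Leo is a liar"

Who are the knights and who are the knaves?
Alice is a knave.
Leo is a knave.
Quinn is a knight.

Verification:
- Alice (knave) says "Leo always speaks truthfully" - this is FALSE (a lie) because Leo is a knave.
- Leo (knave) says "We are all the same type" - this is FALSE (a lie) because Quinn is a knight and Alice and Leo are knaves.
- Quinn (knight) says "Leo is a liar" - this is TRUE because Leo is a knave.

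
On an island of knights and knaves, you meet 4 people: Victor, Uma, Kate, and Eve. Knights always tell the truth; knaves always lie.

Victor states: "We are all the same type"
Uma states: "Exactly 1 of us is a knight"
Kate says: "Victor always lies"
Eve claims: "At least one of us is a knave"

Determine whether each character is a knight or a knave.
Victor is a knave.
Uma is a knave.
Kate is a knight.
Eve is a knight.

Verification:
- Victor (knave) says "We are all the same type" - this is FALSE (a lie) because Kate and Eve are knights and Victor and Uma are knaves.
- Uma (knave) says "Exactly 1 of us is a knight" - this is FALSE (a lie) because there are 2 knights.
- Kate (knight) says "Victor always lies" - this is TRUE because Victor is a knave.
- Eve (knight) says "At least one of us is a knave" - this is TRUE because Victor and Uma are knaves.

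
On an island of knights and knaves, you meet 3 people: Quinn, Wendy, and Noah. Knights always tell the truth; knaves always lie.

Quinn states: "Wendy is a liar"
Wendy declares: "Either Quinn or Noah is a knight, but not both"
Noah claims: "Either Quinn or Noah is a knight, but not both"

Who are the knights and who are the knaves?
Quinn is a knave.
Wendy is a knight.
Noah is a knight.

Verification:
- Quinn (knave) says "Wendy is a liar" - this is FALSE (a lie) because Wendy is a knight.
- Wendy (knight) says "Either Quinn or Noah is a knight, but not both" - this is TRUE because Quinn is a knave and Noah is a knight.
- Noah (knight) says "Either Quinn or Noah is a knight, but not both" - this is TRUE because Quinn is a knave and Noah is a knight.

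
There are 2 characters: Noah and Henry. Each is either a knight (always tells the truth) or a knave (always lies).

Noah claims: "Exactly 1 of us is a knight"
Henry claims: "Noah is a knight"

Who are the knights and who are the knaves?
Noah is a knave.
Henry is a knave.

Verification:
- Noah (knave) says "Exactly 1 of us is a knight" - this is FALSE (a lie) because there are 0 knights.
- Henry (knave) says "Noah is a knight" - this is FALSE (a lie) because Noah is a knave.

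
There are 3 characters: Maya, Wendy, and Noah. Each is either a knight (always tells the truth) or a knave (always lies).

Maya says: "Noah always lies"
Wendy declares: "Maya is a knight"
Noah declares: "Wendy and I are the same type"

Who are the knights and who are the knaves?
Maya is a knight.
Wendy is a knight.
Noah is a knave.

Verification:
- Maya (knight) says "Noah always lies" - this is TRUE because Noah is a knave.
- Wendy (knight) says "Maya is a knight" - this is TRUE because Maya is a knight.
- Noah (knave) says "Wendy and I are the same type" - this is FALSE (a lie) because Noah is a knave and Wendy is a knight.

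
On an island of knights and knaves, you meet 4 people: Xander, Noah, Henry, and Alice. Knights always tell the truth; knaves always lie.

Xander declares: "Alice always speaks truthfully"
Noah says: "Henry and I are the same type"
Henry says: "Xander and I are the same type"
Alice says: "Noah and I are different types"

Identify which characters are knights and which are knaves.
Xander is a knight.
Noah is a knave.
Henry is a knight.
Alice is a knight.

Verification:
- Xander (knight) says "Alice always speaks truthfully" - this is TRUE because Alice is a knight.
- Noah (knave) says "Henry and I are the same type" - this is FALSE (a lie) because Noah is a knave and Henry is a knight.
- Henry (knight) says "Xander and I are the same type" - this is TRUE because Henry is a knight and Xander is a knight.
- Alice (knight) says "Noah and I are different types" - this is TRUE because Alice is a knight and Noah is a knave.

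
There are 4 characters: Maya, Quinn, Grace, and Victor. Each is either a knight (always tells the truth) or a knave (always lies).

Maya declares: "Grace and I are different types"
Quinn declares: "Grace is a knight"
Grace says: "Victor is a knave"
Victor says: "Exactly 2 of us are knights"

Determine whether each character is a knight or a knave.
Maya is a knight.
Quinn is a knave.
Grace is a knave.
Victor is a knight.

Verification:
- Maya (knight) says "Grace and I are different types" - this is TRUE because Maya is a knight and Grace is a knave.
- Quinn (knave) says "Grace is a knight" - this is FALSE (a lie) because Grace is a knave.
- Grace (knave) says "Victor is a knave" - this is FALSE (a lie) because Victor is a knight.
- Victor (knight) says "Exactly 2 of us are knights" - this is TRUE because there are 2 knights.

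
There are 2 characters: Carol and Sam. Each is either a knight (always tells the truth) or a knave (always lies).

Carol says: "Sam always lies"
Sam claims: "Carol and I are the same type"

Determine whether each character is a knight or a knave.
Carol is a knight.
Sam is a knave.

Verification:
- Carol (knight) says "Sam always lies" - this is TRUE because Sam is a knave.
- Sam (knave) says "Carol and I are the same type" - this is FALSE (a lie) because Sam is a knave and Carol is a knight.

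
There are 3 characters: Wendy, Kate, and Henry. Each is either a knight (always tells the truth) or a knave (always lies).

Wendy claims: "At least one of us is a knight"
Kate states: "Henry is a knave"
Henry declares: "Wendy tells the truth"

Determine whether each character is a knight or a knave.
Wendy is a knight.
Kate is a knave.
Henry is a knight.

Verification:
- Wendy (knight) says "At least one of us is a knight" - this is TRUE because Wendy and Henry are knights.
- Kate (knave) says "Henry is a knave" - this is FALSE (a lie) because Henry is a knight.
- Henry (knight) says "Wendy tells the truth" - this is TRUE because Wendy is a knight.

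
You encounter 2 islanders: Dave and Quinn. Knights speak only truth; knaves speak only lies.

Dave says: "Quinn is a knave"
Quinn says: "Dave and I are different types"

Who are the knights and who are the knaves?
Dave is a knave.
Quinn is a knight.

Verification:
- Dave (knave) says "Quinn is a knave" - this is FALSE (a lie) because Quinn is a knight.
- Quinn (knight) says "Dave and I are different types" - this is TRUE because Quinn is a knight and Dave is a knave.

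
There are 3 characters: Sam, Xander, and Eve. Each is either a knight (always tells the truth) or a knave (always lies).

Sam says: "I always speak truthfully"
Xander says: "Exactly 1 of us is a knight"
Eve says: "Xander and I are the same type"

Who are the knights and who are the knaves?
Sam is a knave.
Xander is a knight.
Eve is a knave.

Verification:
- Sam (knave) says "I always speak truthfully" - this is FALSE (a lie) because Sam is a knave.
- Xander (knight) says "Exactly 1 of us is a knight" - this is TRUE because there are 1 knights.
- Eve (knave) says "Xander and I are the same type" - this is FALSE (a lie) because Eve is a knave and Xander is a knight.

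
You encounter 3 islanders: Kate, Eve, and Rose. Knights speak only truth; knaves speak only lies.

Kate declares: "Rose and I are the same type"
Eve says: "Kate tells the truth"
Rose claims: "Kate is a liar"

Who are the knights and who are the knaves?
Kate is a knave.
Eve is a knave.
Rose is a knight.

Verification:
- Kate (knave) says "Rose and I are the same type" - this is FALSE (a lie) because Kate is a knave and Rose is a knight.
- Eve (knave) says "Kate tells the truth" - this is FALSE (a lie) because Kate is a knave.
- Rose (knight) says "Kate is a liar" - this is TRUE because Kate is a knave.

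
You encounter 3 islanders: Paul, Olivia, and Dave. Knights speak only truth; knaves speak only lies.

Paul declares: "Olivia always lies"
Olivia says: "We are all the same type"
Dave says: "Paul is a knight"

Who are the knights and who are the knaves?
Paul is a knight.
Olivia is a knave.
Dave is a knight.

Verification:
- Paul (knight) says "Olivia always lies" - this is TRUE because Olivia is a knave.
- Olivia (knave) says "We are all the same type" - this is FALSE (a lie) because Paul and Dave are knights and Olivia is a knave.
- Dave (knight) says "Paul is a knight" - this is TRUE because Paul is a knight.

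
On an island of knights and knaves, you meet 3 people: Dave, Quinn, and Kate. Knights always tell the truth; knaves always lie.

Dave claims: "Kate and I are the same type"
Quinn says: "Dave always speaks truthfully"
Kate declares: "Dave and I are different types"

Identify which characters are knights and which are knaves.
Dave is a knave.
Quinn is a knave.
Kate is a knight.

Verification:
- Dave (knave) says "Kate and I are the same type" - this is FALSE (a lie) because Dave is a knave and Kate is a knight.
- Quinn (knave) says "Dave always speaks truthfully" - this is FALSE (a lie) because Dave is a knave.
- Kate (knight) says "Dave and I are different types" - this is TRUE because Kate is a knight and Dave is a knave.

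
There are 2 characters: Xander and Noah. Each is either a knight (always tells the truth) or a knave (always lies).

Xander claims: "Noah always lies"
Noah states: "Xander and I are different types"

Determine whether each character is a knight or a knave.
Xander is a knave.
Noah is a knight.

Verification:
- Xander (knave) says "Noah always lies" - this is FALSE (a lie) because Noah is a knight.
- Noah (knight) says "Xander and I are different types" - this is TRUE because Noah is a knight and Xander is a knave.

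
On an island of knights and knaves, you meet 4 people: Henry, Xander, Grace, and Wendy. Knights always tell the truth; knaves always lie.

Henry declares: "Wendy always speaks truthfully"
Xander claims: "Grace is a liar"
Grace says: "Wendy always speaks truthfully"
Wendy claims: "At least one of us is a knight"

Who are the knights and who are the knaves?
Henry is a knight.
Xander is a knave.
Grace is a knight.
Wendy is a knight.

Verification:
- Henry (knight) says "Wendy always speaks truthfully" - this is TRUE because Wendy is a knight.
- Xander (knave) says "Grace is a liar" - this is FALSE (a lie) because Grace is a knight.
- Grace (knight) says "Wendy always speaks truthfully" - this is TRUE because Wendy is a knight.
- Wendy (knight) says "At least one of us is a knight" - this is TRUE because Henry, Grace, and Wendy are knights.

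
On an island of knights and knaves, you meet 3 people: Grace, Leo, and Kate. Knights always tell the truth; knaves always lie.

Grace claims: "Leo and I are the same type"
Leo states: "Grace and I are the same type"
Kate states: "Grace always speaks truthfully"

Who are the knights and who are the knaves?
Grace is a knight.
Leo is a knight.
Kate is a knight.

Verification:
- Grace (knight) says "Leo and I are the same type" - this is TRUE because Grace is a knight and Leo is a knight.
- Leo (knight) says "Grace and I are the same type" - this is TRUE because Leo is a knight and Grace is a knight.
- Kate (knight) says "Grace always speaks truthfully" - this is TRUE because Grace is a knight.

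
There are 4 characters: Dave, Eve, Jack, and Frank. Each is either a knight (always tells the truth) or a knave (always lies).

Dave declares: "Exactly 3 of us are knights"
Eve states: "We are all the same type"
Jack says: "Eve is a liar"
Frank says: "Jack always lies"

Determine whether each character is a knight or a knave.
Dave is a knave.
Eve is a knave.
Jack is a knight.
Frank is a knave.

Verification:
- Dave (knave) says "Exactly 3 of us are knights" - this is FALSE (a lie) because there are 1 knights.
- Eve (knave) says "We are all the same type" - this is FALSE (a lie) because Jack is a knight and Dave, Eve, and Frank are knaves.
- Jack (knight) says "Eve is a liar" - this is TRUE because Eve is a knave.
- Frank (knave) says "Jack always lies" - this is FALSE (a lie) because Jack is a knight.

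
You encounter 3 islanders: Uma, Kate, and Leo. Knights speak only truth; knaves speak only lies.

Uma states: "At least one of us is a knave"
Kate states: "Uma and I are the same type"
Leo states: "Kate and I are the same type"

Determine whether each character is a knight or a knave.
Uma is a knight.
Kate is a knight.
Leo is a knave.

Verification:
- Uma (knight) says "At least one of us is a knave" - this is TRUE because Leo is a knave.
- Kate (knight) says "Uma and I are the same type" - this is TRUE because Kate is a knight and Uma is a knight.
- Leo (knave) says "Kate and I are the same type" - this is FALSE (a lie) because Leo is a knave and Kate is a knight.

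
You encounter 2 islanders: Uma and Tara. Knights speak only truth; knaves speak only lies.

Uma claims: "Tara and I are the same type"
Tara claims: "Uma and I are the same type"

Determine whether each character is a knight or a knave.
Uma is a knight.
Tara is a knight.

Verification:
- Uma (knight) says "Tara and I are the same type" - this is TRUE because Uma is a knight and Tara is a knight.
- Tara (knight) says "Uma and I are the same type" - this is TRUE because Tara is a knight and Uma is a knight.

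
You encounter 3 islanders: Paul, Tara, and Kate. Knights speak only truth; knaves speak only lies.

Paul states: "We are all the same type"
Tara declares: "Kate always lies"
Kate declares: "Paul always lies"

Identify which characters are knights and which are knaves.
Paul is a knave.
Tara is a knave.
Kate is a knight.

Verification:
- Paul (knave) says "We are all the same type" - this is FALSE (a lie) because Kate is a knight and Paul and Tara are knaves.
- Tara (knave) says "Kate always lies" - this is FALSE (a lie) because Kate is a knight.
- Kate (knight) says "Paul always lies" - this is TRUE because Paul is a knave.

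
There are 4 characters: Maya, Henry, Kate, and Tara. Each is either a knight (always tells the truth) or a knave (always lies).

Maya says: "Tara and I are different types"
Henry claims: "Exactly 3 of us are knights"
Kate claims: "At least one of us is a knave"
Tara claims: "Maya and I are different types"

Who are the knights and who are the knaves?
Maya is a knave.
Henry is a knave.
Kate is a knight.
Tara is a knave.

Verification:
- Maya (knave) says "Tara and I are different types" - this is FALSE (a lie) because Maya is a knave and Tara is a knave.
- Henry (knave) says "Exactly 3 of us are knights" - this is FALSE (a lie) because there are 1 knights.
- Kate (knight) says "At least one of us is a knave" - this is TRUE because Maya, Henry, and Tara are knaves.
- Tara (knave) says "Maya and I are different types" - this is FALSE (a lie) because Tara is a knave and Maya is a knave.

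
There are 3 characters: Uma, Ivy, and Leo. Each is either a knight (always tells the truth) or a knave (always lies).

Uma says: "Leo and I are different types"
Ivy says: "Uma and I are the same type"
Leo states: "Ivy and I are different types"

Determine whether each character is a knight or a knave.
Uma is a knight.
Ivy is a knave.
Leo is a knave.

Verification:
- Uma (knight) says "Leo and I are different types" - this is TRUE because Uma is a knight and Leo is a knave.
- Ivy (knave) says "Uma and I are the same type" - this is FALSE (a lie) because Ivy is a knave and Uma is a knight.
- Leo (knave) says "Ivy and I are different types" - this is FALSE (a lie) because Leo is a knave and Ivy is a knave.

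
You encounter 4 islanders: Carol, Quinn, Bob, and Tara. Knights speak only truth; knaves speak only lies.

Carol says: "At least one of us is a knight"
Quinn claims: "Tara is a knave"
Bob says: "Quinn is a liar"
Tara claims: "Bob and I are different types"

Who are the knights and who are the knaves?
Carol is a knight.
Quinn is a knight.
Bob is a knave.
Tara is a knave.

Verification:
- Carol (knight) says "At least one of us is a knight" - this is TRUE because Carol and Quinn are knights.
- Quinn (knight) says "Tara is a knave" - this is TRUE because Tara is a knave.
- Bob (knave) says "Quinn is a liar" - this is FALSE (a lie) because Quinn is a knight.
- Tara (knave) says "Bob and I are different types" - this is FALSE (a lie) because Tara is a knave and Bob is a knave.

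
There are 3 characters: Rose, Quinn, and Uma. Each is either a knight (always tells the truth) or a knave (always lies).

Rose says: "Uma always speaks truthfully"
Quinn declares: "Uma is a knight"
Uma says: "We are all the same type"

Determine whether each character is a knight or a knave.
Rose is a knight.
Quinn is a knight.
Uma is a knight.

Verification:
- Rose (knight) says "Uma always speaks truthfully" - this is TRUE because Uma is a knight.
- Quinn (knight) says "Uma is a knight" - this is TRUE because Uma is a knight.
- Uma (knight) says "We are all the same type" - this is TRUE because Rose, Quinn, and Uma are knights.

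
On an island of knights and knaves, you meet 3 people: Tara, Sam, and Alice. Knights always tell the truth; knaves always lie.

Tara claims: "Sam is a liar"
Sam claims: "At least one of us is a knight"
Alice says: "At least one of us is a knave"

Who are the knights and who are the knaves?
Tara is a knave.
Sam is a knight.
Alice is a knight.

Verification:
- Tara (knave) says "Sam is a liar" - this is FALSE (a lie) because Sam is a knight.
- Sam (knight) says "At least one of us is a knight" - this is TRUE because Sam and Alice are knights.
- Alice (knight) says "At least one of us is a knave" - this is TRUE because Tara is a knave.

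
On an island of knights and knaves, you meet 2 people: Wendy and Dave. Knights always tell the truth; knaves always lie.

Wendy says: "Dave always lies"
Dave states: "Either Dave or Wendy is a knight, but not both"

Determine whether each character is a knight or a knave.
Wendy is a knave.
Dave is a knight.

Verification:
- Wendy (knave) says "Dave always lies" - this is FALSE (a lie) because Dave is a knight.
- Dave (knight) says "Either Dave or Wendy is a knight, but not both" - this is TRUE because Dave is a knight and Wendy is a knave.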